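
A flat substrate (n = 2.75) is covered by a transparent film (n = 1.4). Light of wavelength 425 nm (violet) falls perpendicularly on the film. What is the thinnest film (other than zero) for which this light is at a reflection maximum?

At the upper boundary (n = 1.0 to n = 1.4) the reflected ray undergoes a half-wave phase shift.
Ray reflecting at the bottom interface goes from n = 1.4 toward n = 2.75: a half-wave phase shift.
Net: no relative phase inversion (both shifts match).
So the condition for constructive reflection is 2 n t = m λ.
Minimum nonzero at m = 1: t = λ / (2 n) = 425 / (2 × 1.4) = 152 nm.

152 nm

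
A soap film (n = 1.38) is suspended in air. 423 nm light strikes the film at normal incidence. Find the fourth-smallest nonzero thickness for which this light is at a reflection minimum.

Top surface (1.0 → 1.38): reflection off a higher-index medium gives a half-wave phase shift.
Ray reflecting at the bottom interface goes from n = 1.38 toward n = 1.0: no phase shift.
Exactly one π shift → a net half-wave offset.
With one net inversion, destructive interference in reflection requires 2 n t = m λ.
The fourth-smallest nonzero thickness corresponds to m = 4: t = m λ / (2 n) = 4.00 × 423 / (2 × 1.38) = 613 nm.

613 nm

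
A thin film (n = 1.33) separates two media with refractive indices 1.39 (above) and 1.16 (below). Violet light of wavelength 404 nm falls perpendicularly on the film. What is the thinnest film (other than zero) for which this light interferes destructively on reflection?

Top surface (1.39 → 1.33): reflection off a lower-index medium gives no phase shift.
Bottom surface (1.33 → 1.16): reflection off a lower-index medium gives no phase shift.
Net: no relative phase inversion (both shifts match).
So the condition for destructive reflection is 2 n t = (m + ½) λ.
Minimum at m = 0: t = λ / (4 n) = 404 / (4 × 1.33) = 75.9 nm.

75.9 nm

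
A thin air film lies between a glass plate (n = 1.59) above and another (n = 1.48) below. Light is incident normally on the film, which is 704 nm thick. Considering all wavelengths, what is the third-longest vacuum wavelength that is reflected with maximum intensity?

Ray reflecting at the top interface goes from n = 1.59 toward n = 1.0: no phase shift.
Ray reflecting at the bottom interface goes from n = 1.0 toward n = 1.48: a half-wave phase shift.
The two reflections differ by half a wavelength.
With one net inversion, constructive interference in reflection requires 2 n t = (m + ½) λ.
λ = 2 n t / (m + ½). The third-longest wavelength is m = 2: λ = 2 × 1.0 × 704 / 2.50 = 563 nm.

563 nm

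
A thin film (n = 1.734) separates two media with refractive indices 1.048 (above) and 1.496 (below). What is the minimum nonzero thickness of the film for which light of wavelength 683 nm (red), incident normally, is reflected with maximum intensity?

98.5 nm

Top surface (1.048 → 1.734): reflection off a higher-index medium gives a half-wave phase shift.
Bottom surface (1.734 → 1.496): reflection off a lower-index medium gives no phase shift.
The two reflections differ by half a wavelength.
So the condition for constructive reflection is 2 n t = (m + ½) λ.
Minimum at m = 0: t = λ / (4 n) = 683 / (4 × 1.734) = 98.5 nm.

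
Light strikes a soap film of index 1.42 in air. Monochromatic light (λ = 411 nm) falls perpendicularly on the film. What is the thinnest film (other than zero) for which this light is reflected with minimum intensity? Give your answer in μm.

0.145 μm

Ray reflecting at the top interface goes from n = 1.0 toward n = 1.42: a half-wave phase shift.
At the lower boundary (n = 1.42 to n = 1.0) the reflected ray undergoes no phase shift.
Exactly one π shift → a net half-wave offset.
So the condition for destructive reflection is 2 n t = m λ.
Minimum nonzero at m = 1: t = λ / (2 n) = 411 / (2 × 1.42) = 145 nm.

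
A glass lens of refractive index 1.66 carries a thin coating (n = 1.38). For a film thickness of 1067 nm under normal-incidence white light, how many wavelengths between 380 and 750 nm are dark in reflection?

Ray reflecting at the top interface goes from n = 1.0 toward n = 1.38: a half-wave phase shift.
Bottom surface (1.38 → 1.66): reflection off a higher-index medium gives a half-wave phase shift.
The two reflections carry the same phase change, so no net offset.
So the condition for destructive reflection is 2 n t = (m + ½) λ.
λ = 2 n t / (m + ½) = 2945 / (m + ½) nm.
m=3: 841 nm (IR); m=4: 654 nm (visible); m=5: 535 nm (visible); m=6: 453 nm (visible); m=7: 393 nm (visible); m=8: 346 nm (UV).

4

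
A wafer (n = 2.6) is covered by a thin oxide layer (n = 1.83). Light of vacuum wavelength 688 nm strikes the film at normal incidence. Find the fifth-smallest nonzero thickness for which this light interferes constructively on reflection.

940 nm

At the upper boundary (n = 1.0 to n = 1.83) the reflected ray undergoes a half-wave phase shift.
At the lower boundary (n = 1.83 to n = 2.6) the reflected ray undergoes a half-wave phase shift.
The two reflections carry the same phase change, so no net offset.
For strong reflection here: 2 n t = m λ.
The fifth-smallest nonzero thickness corresponds to m = 5: t = m λ / (2 n) = 5.00 × 688 / (2 × 1.83) = 940 nm.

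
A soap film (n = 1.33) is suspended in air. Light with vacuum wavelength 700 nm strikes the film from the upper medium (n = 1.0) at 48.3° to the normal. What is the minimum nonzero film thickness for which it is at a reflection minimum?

Top surface (1.0 → 1.33): reflection off a higher-index medium gives a half-wave phase shift.
Ray reflecting at the bottom interface goes from n = 1.33 toward n = 1.0: no phase shift.
Net: one phase inversion between the two reflected rays.
With one net inversion, destructive interference in reflection requires 2 n t cos θ_r = m λ.
Snell's law: 1.0 sin 48.3° = 1.33 sin θ_r → sin θ_r = 0.561, cos θ_r = 0.828.
Minimum nonzero at m = 1: t = λ / (2 n cos θ_r) = 700 / (2 × 1.33 × 0.828) = 318 nm.

318 nm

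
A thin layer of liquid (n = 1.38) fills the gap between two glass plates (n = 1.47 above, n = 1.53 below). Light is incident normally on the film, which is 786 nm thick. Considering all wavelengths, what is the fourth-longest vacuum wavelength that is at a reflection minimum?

Top surface (1.47 → 1.38): reflection off a lower-index medium gives no phase shift.
At the lower boundary (n = 1.38 to n = 1.53) the reflected ray undergoes a half-wave phase shift.
The two reflections differ by half a wavelength.
So the condition for destructive reflection is 2 n t = m λ.
λ = 2 n t / m. The fourth-longest wavelength is m = 4: λ = 2 × 1.38 × 786 / 4.00 = 542 nm.

542 nm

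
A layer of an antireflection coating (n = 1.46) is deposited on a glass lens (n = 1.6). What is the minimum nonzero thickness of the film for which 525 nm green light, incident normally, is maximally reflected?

Ray reflecting at the top interface goes from n = 1.0 toward n = 1.46: a half-wave phase shift.
Bottom surface (1.46 → 1.6): reflection off a higher-index medium gives a half-wave phase shift.
Net: no relative phase inversion (both shifts match).
So the condition for constructive reflection is 2 n t = m λ.
Minimum nonzero at m = 1: t = λ / (2 n) = 525 / (2 × 1.46) = 180 nm.

180 nm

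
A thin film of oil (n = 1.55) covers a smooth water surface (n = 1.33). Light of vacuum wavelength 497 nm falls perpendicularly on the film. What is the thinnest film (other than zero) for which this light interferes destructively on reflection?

160 nm

At the upper boundary (n = 1.0 to n = 1.55) the reflected ray undergoes a half-wave phase shift.
At the lower boundary (n = 1.55 to n = 1.33) the reflected ray undergoes no phase shift.
Net: one phase inversion between the two reflected rays.
With one net inversion, destructive interference in reflection requires 2 n t = m λ.
Minimum nonzero at m = 1: t = λ / (2 n) = 497 / (2 × 1.55) = 160 nm.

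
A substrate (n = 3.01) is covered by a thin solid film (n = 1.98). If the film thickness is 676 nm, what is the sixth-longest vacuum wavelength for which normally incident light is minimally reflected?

Top surface (1.0 → 1.98): reflection off a higher-index medium gives a half-wave phase shift.
Bottom surface (1.98 → 3.01): reflection off a higher-index medium gives a half-wave phase shift.
Net: no relative phase inversion (both shifts match).
For weak reflection here: 2 n t = (m + ½) λ.
λ = 2 n t / (m + ½). The sixth-longest wavelength is m = 5: λ = 2 × 1.98 × 676 / 5.50 = 487 nm.

487 nm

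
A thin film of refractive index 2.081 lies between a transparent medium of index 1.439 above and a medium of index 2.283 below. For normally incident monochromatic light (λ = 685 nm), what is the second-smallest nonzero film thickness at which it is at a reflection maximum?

At the upper boundary (n = 1.439 to n = 2.081) the reflected ray undergoes a half-wave phase shift.
Ray reflecting at the bottom interface goes from n = 2.081 toward n = 2.283: a half-wave phase shift.
Net: no relative phase inversion (both shifts match).
For strong reflection here: 2 n t = m λ.
The second-smallest nonzero thickness corresponds to m = 2: t = m λ / (2 n) = 2.00 × 685 / (2 × 2.081) = 329 nm.

329 nm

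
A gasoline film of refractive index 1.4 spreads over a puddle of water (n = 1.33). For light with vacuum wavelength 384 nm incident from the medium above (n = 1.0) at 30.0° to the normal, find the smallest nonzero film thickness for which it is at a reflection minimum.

147 nm

At the upper boundary (n = 1.0 to n = 1.4) the reflected ray undergoes a half-wave phase shift.
Bottom surface (1.4 → 1.33): reflection off a lower-index medium gives no phase shift.
Net: one phase inversion between the two reflected rays.
With one net inversion, destructive interference in reflection requires 2 n t cos θ_r = m λ.
Snell's law: 1.0 sin 30.0° = 1.4 sin θ_r → sin θ_r = 0.357, cos θ_r = 0.934.
Minimum nonzero at m = 1: t = λ / (2 n cos θ_r) = 384 / (2 × 1.4 × 0.934) = 147 nm.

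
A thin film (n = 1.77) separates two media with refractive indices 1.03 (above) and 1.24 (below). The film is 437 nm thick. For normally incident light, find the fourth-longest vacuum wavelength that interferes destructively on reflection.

At the upper boundary (n = 1.03 to n = 1.77) the reflected ray undergoes a half-wave phase shift.
Bottom surface (1.77 → 1.24): reflection off a lower-index medium gives no phase shift.
The two reflections differ by half a wavelength.
For minimum reflection here: 2 n t = m λ.
λ = 2 n t / m. The fourth-longest wavelength is m = 4: λ = 2 × 1.77 × 437 / 4.00 = 387 nm.

387 nm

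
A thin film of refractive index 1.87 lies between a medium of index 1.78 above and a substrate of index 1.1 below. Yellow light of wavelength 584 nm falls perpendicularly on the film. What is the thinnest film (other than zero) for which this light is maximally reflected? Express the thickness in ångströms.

781 Å

Top surface (1.78 → 1.87): reflection off a higher-index medium gives a half-wave phase shift.
Ray reflecting at the bottom interface goes from n = 1.87 toward n = 1.1: no phase shift.
Exactly one π shift → a net half-wave offset.
With one net inversion, constructive interference in reflection requires 2 n t = (m + ½) λ.
Minimum at m = 0: t = λ / (4 n) = 584 / (4 × 1.87) = 78.1 nm.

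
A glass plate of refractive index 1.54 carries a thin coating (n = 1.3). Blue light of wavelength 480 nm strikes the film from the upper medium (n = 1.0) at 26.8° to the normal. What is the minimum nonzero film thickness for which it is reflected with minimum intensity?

98.4 nm

Top surface (1.0 → 1.3): reflection off a higher-index medium gives a half-wave phase shift.
Ray reflecting at the bottom interface goes from n = 1.3 toward n = 1.54: a half-wave phase shift.
Zero or two π shifts → no net half-wave offset.
So the condition for destructive reflection is 2 n t cos θ_r = (m + ½) λ.
Snell's law: 1.0 sin 26.8° = 1.3 sin θ_r → sin θ_r = 0.347, cos θ_r = 0.938.
Minimum at m = 0: t = λ / (4 n cos θ_r) = 480 / (4 × 1.3 × 0.938) = 98.4 nm.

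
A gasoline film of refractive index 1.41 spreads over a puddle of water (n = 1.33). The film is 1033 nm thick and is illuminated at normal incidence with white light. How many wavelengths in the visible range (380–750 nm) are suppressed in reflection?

4

Top surface (1.0 → 1.41): reflection off a higher-index medium gives a half-wave phase shift.
At the lower boundary (n = 1.41 to n = 1.33) the reflected ray undergoes no phase shift.
Exactly one π shift → a net half-wave offset.
For dark reflection here: 2 n t = m λ.
λ = 2 n t / m = 2913 / m nm.
m=3: 971 nm (IR); m=4: 728 nm (visible); m=5: 583 nm (visible); m=6: 486 nm (visible); m=7: 416 nm (visible); m=8: 364 nm (UV).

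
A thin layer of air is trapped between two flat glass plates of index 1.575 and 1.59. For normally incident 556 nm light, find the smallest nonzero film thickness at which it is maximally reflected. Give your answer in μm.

0.139 μm

At the upper boundary (n = 1.575 to n = 1.0) the reflected ray undergoes no phase shift.
At the lower boundary (n = 1.0 to n = 1.59) the reflected ray undergoes a half-wave phase shift.
Net: one phase inversion between the two reflected rays.
With one net inversion, constructive interference in reflection requires 2 n t = (m + ½) λ.
Minimum at m = 0: t = λ / (4 n) = 556 / (4 × 1.0) = 139 nm.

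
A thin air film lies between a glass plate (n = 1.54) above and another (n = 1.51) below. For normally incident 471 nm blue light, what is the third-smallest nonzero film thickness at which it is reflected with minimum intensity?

707 nm

Top surface (1.54 → 1.0): reflection off a lower-index medium gives no phase shift.
Bottom surface (1.0 → 1.51): reflection off a higher-index medium gives a half-wave phase shift.
Exactly one π shift → a net half-wave offset.
For minimum reflection here: 2 n t = m λ.
The third-smallest nonzero thickness corresponds to m = 3: t = m λ / (2 n) = 3.00 × 471 / (2 × 1.0) = 707 nm.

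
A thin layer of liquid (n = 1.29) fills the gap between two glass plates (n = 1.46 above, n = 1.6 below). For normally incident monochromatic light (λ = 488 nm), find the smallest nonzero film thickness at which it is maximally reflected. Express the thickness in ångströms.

Ray reflecting at the top interface goes from n = 1.46 toward n = 1.29: no phase shift.
Bottom surface (1.29 → 1.6): reflection off a higher-index medium gives a half-wave phase shift.
Net: one phase inversion between the two reflected rays.
So the condition for constructive reflection is 2 n t = (m + ½) λ.
Minimum at m = 0: t = λ / (4 n) = 488 / (4 × 1.29) = 94.6 nm.

946 Å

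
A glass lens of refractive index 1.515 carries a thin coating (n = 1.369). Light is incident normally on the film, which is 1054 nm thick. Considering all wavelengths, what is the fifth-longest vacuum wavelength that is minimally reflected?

Top surface (1.0 → 1.369): reflection off a higher-index medium gives a half-wave phase shift.
Ray reflecting at the bottom interface goes from n = 1.369 toward n = 1.515: a half-wave phase shift.
Net: no relative phase inversion (both shifts match).
With no net inversion, destructive interference in reflection requires 2 n t = (m + ½) λ.
λ = 2 n t / (m + ½). The fifth-longest wavelength is m = 4: λ = 2 × 1.369 × 1054 / 4.50 = 641 nm.

641 nm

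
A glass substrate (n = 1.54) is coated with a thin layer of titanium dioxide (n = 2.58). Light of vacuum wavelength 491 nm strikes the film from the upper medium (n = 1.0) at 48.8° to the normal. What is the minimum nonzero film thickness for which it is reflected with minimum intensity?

99.5 nm

Ray reflecting at the top interface goes from n = 1.0 toward n = 2.58: a half-wave phase shift.
Ray reflecting at the bottom interface goes from n = 2.58 toward n = 1.54: no phase shift.
The two reflections differ by half a wavelength.
For weak reflection here: 2 n t cos θ_r = m λ.
Snell's law: 1.0 sin 48.8° = 2.58 sin θ_r → sin θ_r = 0.292, cos θ_r = 0.957.
Minimum nonzero at m = 1: t = λ / (2 n cos θ_r) = 491 / (2 × 2.58 × 0.957) = 99.5 nm.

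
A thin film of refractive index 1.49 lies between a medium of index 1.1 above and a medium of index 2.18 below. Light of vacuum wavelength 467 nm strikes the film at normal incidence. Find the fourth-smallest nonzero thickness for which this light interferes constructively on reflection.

At the upper boundary (n = 1.1 to n = 1.49) the reflected ray undergoes a half-wave phase shift.
At the lower boundary (n = 1.49 to n = 2.18) the reflected ray undergoes a half-wave phase shift.
The two reflections carry the same phase change, so no net offset.
So the condition for constructive reflection is 2 n t = m λ.
The fourth-smallest nonzero thickness corresponds to m = 4: t = m λ / (2 n) = 4.00 × 467 / (2 × 1.49) = 627 nm.

627 nm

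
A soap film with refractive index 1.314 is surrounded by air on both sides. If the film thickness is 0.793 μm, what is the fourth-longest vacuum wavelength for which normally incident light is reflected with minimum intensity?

Ray reflecting at the top interface goes from n = 1.0 toward n = 1.314: a half-wave phase shift.
At the lower boundary (n = 1.314 to n = 1.0) the reflected ray undergoes no phase shift.
Exactly one π shift → a net half-wave offset.
With one net inversion, destructive interference in reflection requires 2 n t = m λ.
λ = 2 n t / m. The fourth-longest wavelength is m = 4: λ = 2 × 1.314 × 793 / 4.00 = 521 nm.

521 nm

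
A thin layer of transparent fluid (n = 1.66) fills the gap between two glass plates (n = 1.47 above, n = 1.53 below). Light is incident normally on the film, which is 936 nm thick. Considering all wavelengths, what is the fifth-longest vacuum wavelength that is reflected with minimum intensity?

Ray reflecting at the top interface goes from n = 1.47 toward n = 1.66: a half-wave phase shift.
At the lower boundary (n = 1.66 to n = 1.53) the reflected ray undergoes no phase shift.
The two reflections differ by half a wavelength.
With one net inversion, destructive interference in reflection requires 2 n t = m λ.
λ = 2 n t / m. The fifth-longest wavelength is m = 5: λ = 2 × 1.66 × 936 / 5.00 = 622 nm.

622 nm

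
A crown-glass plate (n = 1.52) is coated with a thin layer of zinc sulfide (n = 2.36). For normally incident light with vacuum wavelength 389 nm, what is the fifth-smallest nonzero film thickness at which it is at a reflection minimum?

412 nm

Ray reflecting at the top interface goes from n = 1.0 toward n = 2.36: a half-wave phase shift.
Bottom surface (2.36 → 1.52): reflection off a lower-index medium gives no phase shift.
The two reflections differ by half a wavelength.
For dark reflection here: 2 n t = m λ.
The fifth-smallest nonzero thickness corresponds to m = 5: t = m λ / (2 n) = 5.00 × 389 / (2 × 2.36) = 412 nm.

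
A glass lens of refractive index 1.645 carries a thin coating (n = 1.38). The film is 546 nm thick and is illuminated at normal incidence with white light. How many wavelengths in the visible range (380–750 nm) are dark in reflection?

At the upper boundary (n = 1.0 to n = 1.38) the reflected ray undergoes a half-wave phase shift.
Bottom surface (1.38 → 1.645): reflection off a higher-index medium gives a half-wave phase shift.
The two reflections carry the same phase change, so no net offset.
So the condition for destructive reflection is 2 n t = (m + ½) λ.
λ = 2 n t / (m + ½) = 1507 / (m + ½) nm.
m=1: 1005 nm (IR); m=2: 603 nm (visible); m=3: 431 nm (visible); m=4: 335 nm (UV).

2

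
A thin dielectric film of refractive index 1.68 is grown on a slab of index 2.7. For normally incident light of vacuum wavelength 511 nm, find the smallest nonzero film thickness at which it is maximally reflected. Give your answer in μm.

Top surface (1.0 → 1.68): reflection off a higher-index medium gives a half-wave phase shift.
Bottom surface (1.68 → 2.7): reflection off a higher-index medium gives a half-wave phase shift.
Net: no relative phase inversion (both shifts match).
With no net inversion, constructive interference in reflection requires 2 n t = m λ.
Minimum nonzero at m = 1: t = λ / (2 n) = 511 / (2 × 1.68) = 152 nm.

0.152 μm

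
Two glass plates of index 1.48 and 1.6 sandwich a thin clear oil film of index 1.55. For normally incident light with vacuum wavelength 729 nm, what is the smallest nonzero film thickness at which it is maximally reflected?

235 nm

Ray reflecting at the top interface goes from n = 1.48 toward n = 1.55: a half-wave phase shift.
Ray reflecting at the bottom interface goes from n = 1.55 toward n = 1.6: a half-wave phase shift.
Net: no relative phase inversion (both shifts match).
With no net inversion, constructive interference in reflection requires 2 n t = m λ.
The smallest nonzero thickness corresponds to m = 1: t = m λ / (2 n) = 1.00 × 729 / (2 × 1.55) = 235 nm.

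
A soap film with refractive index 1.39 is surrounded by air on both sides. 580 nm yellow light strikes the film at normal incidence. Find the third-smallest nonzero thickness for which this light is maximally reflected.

522 nm

Top surface (1.0 → 1.39): reflection off a higher-index medium gives a half-wave phase shift.
At the lower boundary (n = 1.39 to n = 1.0) the reflected ray undergoes no phase shift.
Exactly one π shift → a net half-wave offset.
So the condition for constructive reflection is 2 n t = (m + ½) λ.
The third-smallest nonzero thickness corresponds to m = 2: t = (m + ½) λ / (2 n) = 2.50 × 580 / (2 × 1.39) = 522 nm.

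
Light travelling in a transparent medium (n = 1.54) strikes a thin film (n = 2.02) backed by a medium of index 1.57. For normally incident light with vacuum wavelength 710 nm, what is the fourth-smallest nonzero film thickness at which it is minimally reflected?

703 nm

Ray reflecting at the top interface goes from n = 1.54 toward n = 2.02: a half-wave phase shift.
At the lower boundary (n = 2.02 to n = 1.57) the reflected ray undergoes no phase shift.
Exactly one π shift → a net half-wave offset.
For weak reflection here: 2 n t = m λ.
The fourth-smallest nonzero thickness corresponds to m = 4: t = m λ / (2 n) = 4.00 × 710 / (2 × 2.02) = 703 nm.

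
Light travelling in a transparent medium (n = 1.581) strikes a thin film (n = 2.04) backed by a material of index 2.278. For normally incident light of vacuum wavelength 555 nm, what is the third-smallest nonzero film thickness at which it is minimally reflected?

At the upper boundary (n = 1.581 to n = 2.04) the reflected ray undergoes a half-wave phase shift.
Ray reflecting at the bottom interface goes from n = 2.04 toward n = 2.278: a half-wave phase shift.
The two reflections carry the same phase change, so no net offset.
So the condition for destructive reflection is 2 n t = (m + ½) λ.
The third-smallest nonzero thickness corresponds to m = 2: t = (m + ½) λ / (2 n) = 2.50 × 555 / (2 × 2.04) = 340 nm.

340 nm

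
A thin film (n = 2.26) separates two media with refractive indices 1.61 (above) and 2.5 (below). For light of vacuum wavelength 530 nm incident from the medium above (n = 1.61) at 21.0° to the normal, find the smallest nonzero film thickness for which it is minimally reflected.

Top surface (1.61 → 2.26): reflection off a higher-index medium gives a half-wave phase shift.
Ray reflecting at the bottom interface goes from n = 2.26 toward n = 2.5: a half-wave phase shift.
Zero or two π shifts → no net half-wave offset.
So the condition for destructive reflection is 2 n t cos θ_r = (m + ½) λ.
Snell's law: 1.61 sin 21.0° = 2.26 sin θ_r → sin θ_r = 0.255, cos θ_r = 0.967.
Minimum at m = 0: t = λ / (4 n cos θ_r) = 530 / (4 × 2.26 × 0.967) = 60.6 nm.

60.6 nm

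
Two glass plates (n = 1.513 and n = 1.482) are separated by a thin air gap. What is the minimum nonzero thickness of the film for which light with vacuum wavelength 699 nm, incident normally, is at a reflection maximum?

175 nm

At the upper boundary (n = 1.513 to n = 1.0) the reflected ray undergoes no phase shift.
Ray reflecting at the bottom interface goes from n = 1.0 toward n = 1.482: a half-wave phase shift.
The two reflections differ by half a wavelength.
For strong reflection here: 2 n t = (m + ½) λ.
Minimum at m = 0: t = λ / (4 n) = 699 / (4 × 1.0) = 175 nm.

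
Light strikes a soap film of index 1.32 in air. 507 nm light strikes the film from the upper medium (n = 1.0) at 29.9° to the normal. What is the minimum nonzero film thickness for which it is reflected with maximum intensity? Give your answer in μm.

Top surface (1.0 → 1.32): reflection off a higher-index medium gives a half-wave phase shift.
Bottom surface (1.32 → 1.0): reflection off a lower-index medium gives no phase shift.
Exactly one π shift → a net half-wave offset.
For bright reflection here: 2 n t cos θ_r = (m + ½) λ.
Snell's law: 1.0 sin 29.9° = 1.32 sin θ_r → sin θ_r = 0.378, cos θ_r = 0.926.
Minimum at m = 0: t = λ / (4 n cos θ_r) = 507 / (4 × 1.32 × 0.926) = 104 nm.

0.104 μm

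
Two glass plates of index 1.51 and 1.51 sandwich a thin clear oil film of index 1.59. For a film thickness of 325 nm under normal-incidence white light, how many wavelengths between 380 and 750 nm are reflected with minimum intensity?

At the upper boundary (n = 1.51 to n = 1.59) the reflected ray undergoes a half-wave phase shift.
At the lower boundary (n = 1.59 to n = 1.51) the reflected ray undergoes no phase shift.
Exactly one π shift → a net half-wave offset.
With one net inversion, destructive interference in reflection requires 2 n t = m λ.
λ = 2 n t / m = 1034 / m nm.
m=1: 1034 nm (IR); m=2: 517 nm (visible); m=3: 345 nm (UV).

1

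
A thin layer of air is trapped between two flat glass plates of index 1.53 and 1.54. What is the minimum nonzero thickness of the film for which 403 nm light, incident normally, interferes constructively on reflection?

101 nm

Top surface (1.53 → 1.0): reflection off a lower-index medium gives no phase shift.
Bottom surface (1.0 → 1.54): reflection off a higher-index medium gives a half-wave phase shift.
Exactly one π shift → a net half-wave offset.
With one net inversion, constructive interference in reflection requires 2 n t = (m + ½) λ.
Minimum at m = 0: t = λ / (4 n) = 403 / (4 × 1.0) = 101 nm.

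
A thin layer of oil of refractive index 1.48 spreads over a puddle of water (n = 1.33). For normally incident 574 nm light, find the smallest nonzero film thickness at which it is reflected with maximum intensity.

97.0 nm

Ray reflecting at the top interface goes from n = 1.0 toward n = 1.48: a half-wave phase shift.
Ray reflecting at the bottom interface goes from n = 1.48 toward n = 1.33: no phase shift.
Net: one phase inversion between the two reflected rays.
So the condition for constructive reflection is 2 n t = (m + ½) λ.
Minimum at m = 0: t = λ / (4 n) = 574 / (4 × 1.48) = 97.0 nm.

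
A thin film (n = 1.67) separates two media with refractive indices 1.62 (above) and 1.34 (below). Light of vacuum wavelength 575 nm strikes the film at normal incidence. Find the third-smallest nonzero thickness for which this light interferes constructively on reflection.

430 nm

At the upper boundary (n = 1.62 to n = 1.67) the reflected ray undergoes a half-wave phase shift.
Ray reflecting at the bottom interface goes from n = 1.67 toward n = 1.34: no phase shift.
The two reflections differ by half a wavelength.
With one net inversion, constructive interference in reflection requires 2 n t = (m + ½) λ.
The third-smallest nonzero thickness corresponds to m = 2: t = (m + ½) λ / (2 n) = 2.50 × 575 / (2 × 1.67) = 430 nm.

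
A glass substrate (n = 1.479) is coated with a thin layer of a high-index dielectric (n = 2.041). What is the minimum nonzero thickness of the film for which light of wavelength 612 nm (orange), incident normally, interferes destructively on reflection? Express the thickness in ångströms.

Ray reflecting at the top interface goes from n = 1.0 toward n = 2.041: a half-wave phase shift.
Bottom surface (2.041 → 1.479): reflection off a lower-index medium gives no phase shift.
Exactly one π shift → a net half-wave offset.
So the condition for destructive reflection is 2 n t = m λ.
Minimum nonzero at m = 1: t = λ / (2 n) = 612 / (2 × 2.041) = 150 nm.

1499 Å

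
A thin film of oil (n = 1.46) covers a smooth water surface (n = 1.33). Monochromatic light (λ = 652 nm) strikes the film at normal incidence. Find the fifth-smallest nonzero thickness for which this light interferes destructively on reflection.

1116 nm

Ray reflecting at the top interface goes from n = 1.0 toward n = 1.46: a half-wave phase shift.
At the lower boundary (n = 1.46 to n = 1.33) the reflected ray undergoes no phase shift.
The two reflections differ by half a wavelength.
So the condition for destructive reflection is 2 n t = m λ.
The fifth-smallest nonzero thickness corresponds to m = 5: t = m λ / (2 n) = 5.00 × 652 / (2 × 1.46) = 1116 nm.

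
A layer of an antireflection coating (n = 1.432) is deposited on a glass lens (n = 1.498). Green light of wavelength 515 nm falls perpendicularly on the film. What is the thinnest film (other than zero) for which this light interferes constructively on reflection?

At the upper boundary (n = 1.0 to n = 1.432) the reflected ray undergoes a half-wave phase shift.
Bottom surface (1.432 → 1.498): reflection off a higher-index medium gives a half-wave phase shift.
The two reflections carry the same phase change, so no net offset.
With no net inversion, constructive interference in reflection requires 2 n t = m λ.
Minimum nonzero at m = 1: t = λ / (2 n) = 515 / (2 × 1.432) = 180 nm.

180 nm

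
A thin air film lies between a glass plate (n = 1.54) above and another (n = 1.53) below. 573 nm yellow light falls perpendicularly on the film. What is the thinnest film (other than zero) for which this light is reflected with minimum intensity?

287 nm

Ray reflecting at the top interface goes from n = 1.54 toward n = 1.0: no phase shift.
At the lower boundary (n = 1.0 to n = 1.53) the reflected ray undergoes a half-wave phase shift.
The two reflections differ by half a wavelength.
For minimum reflection here: 2 n t = m λ.
Minimum nonzero at m = 1: t = λ / (2 n) = 573 / (2 × 1.0) = 287 nm.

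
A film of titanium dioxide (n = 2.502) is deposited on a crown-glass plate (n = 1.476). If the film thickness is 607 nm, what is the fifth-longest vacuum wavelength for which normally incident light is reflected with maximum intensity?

Ray reflecting at the top interface goes from n = 1.0 toward n = 2.502: a half-wave phase shift.
Bottom surface (2.502 → 1.476): reflection off a lower-index medium gives no phase shift.
The two reflections differ by half a wavelength.
With one net inversion, constructive interference in reflection requires 2 n t = (m + ½) λ.
λ = 2 n t / (m + ½). The fifth-longest wavelength is m = 4: λ = 2 × 2.502 × 607 / 4.50 = 675 nm.

675 nm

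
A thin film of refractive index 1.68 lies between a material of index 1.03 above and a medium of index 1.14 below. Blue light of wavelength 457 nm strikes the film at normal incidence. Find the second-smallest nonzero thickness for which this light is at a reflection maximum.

204 nm

At the upper boundary (n = 1.03 to n = 1.68) the reflected ray undergoes a half-wave phase shift.
Ray reflecting at the bottom interface goes from n = 1.68 toward n = 1.14: no phase shift.
The two reflections differ by half a wavelength.
So the condition for constructive reflection is 2 n t = (m + ½) λ.
The second-smallest nonzero thickness corresponds to m = 1: t = (m + ½) λ / (2 n) = 1.50 × 457 / (2 × 1.68) = 204 nm.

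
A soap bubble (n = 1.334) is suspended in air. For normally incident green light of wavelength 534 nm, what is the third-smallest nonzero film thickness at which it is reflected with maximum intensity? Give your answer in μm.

0.500 μm

Ray reflecting at the top interface goes from n = 1.0 toward n = 1.334: a half-wave phase shift.
Bottom surface (1.334 → 1.0): reflection off a lower-index medium gives no phase shift.
Net: one phase inversion between the two reflected rays.
For strong reflection here: 2 n t = (m + ½) λ.
The third-smallest nonzero thickness corresponds to m = 2: t = (m + ½) λ / (2 n) = 2.50 × 534 / (2 × 1.334) = 500 nm.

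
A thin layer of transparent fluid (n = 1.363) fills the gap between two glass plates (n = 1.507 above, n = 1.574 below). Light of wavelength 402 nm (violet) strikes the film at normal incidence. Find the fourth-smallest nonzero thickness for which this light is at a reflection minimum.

590 nm

At the upper boundary (n = 1.507 to n = 1.363) the reflected ray undergoes no phase shift.
Ray reflecting at the bottom interface goes from n = 1.363 toward n = 1.574: a half-wave phase shift.
Net: one phase inversion between the two reflected rays.
With one net inversion, destructive interference in reflection requires 2 n t = m λ.
The fourth-smallest nonzero thickness corresponds to m = 4: t = m λ / (2 n) = 4.00 × 402 / (2 × 1.363) = 590 nm.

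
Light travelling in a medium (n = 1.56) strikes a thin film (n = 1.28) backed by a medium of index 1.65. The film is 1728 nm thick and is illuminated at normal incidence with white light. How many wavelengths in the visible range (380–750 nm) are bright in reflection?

6

Top surface (1.56 → 1.28): reflection off a lower-index medium gives no phase shift.
Ray reflecting at the bottom interface goes from n = 1.28 toward n = 1.65: a half-wave phase shift.
The two reflections differ by half a wavelength.
With one net inversion, constructive interference in reflection requires 2 n t = (m + ½) λ.
λ = 2 n t / (m + ½) = 4424 / (m + ½) nm.
m=5: 804 nm (IR); m=6: 681 nm (visible); m=7: 590 nm (visible); m=8: 520 nm (visible); m=9: 466 nm (visible); m=10: 421 nm (visible); m=11: 385 nm (visible); m=12: 354 nm (UV).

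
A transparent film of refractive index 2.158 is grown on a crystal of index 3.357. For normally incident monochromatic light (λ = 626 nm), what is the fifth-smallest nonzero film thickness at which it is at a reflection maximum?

At the upper boundary (n = 1.0 to n = 2.158) the reflected ray undergoes a half-wave phase shift.
Ray reflecting at the bottom interface goes from n = 2.158 toward n = 3.357: a half-wave phase shift.
Net: no relative phase inversion (both shifts match).
So the condition for constructive reflection is 2 n t = m λ.
The fifth-smallest nonzero thickness corresponds to m = 5: t = m λ / (2 n) = 5.00 × 626 / (2 × 2.158) = 725 nm.

725 nm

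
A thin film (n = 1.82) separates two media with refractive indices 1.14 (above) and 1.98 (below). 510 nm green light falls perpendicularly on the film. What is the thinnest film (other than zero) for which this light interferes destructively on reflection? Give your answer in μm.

Ray reflecting at the top interface goes from n = 1.14 toward n = 1.82: a half-wave phase shift.
Ray reflecting at the bottom interface goes from n = 1.82 toward n = 1.98: a half-wave phase shift.
Net: no relative phase inversion (both shifts match).
For minimum reflection here: 2 n t = (m + ½) λ.
Minimum at m = 0: t = λ / (4 n) = 510 / (4 × 1.82) = 70.1 nm.

0.0701 μm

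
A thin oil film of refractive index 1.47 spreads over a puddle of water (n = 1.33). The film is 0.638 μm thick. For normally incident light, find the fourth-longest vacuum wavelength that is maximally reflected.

Top surface (1.0 → 1.47): reflection off a higher-index medium gives a half-wave phase shift.
At the lower boundary (n = 1.47 to n = 1.33) the reflected ray undergoes no phase shift.
Exactly one π shift → a net half-wave offset.
So the condition for constructive reflection is 2 n t = (m + ½) λ.
λ = 2 n t / (m + ½). The fourth-longest wavelength is m = 3: λ = 2 × 1.47 × 638 / 3.50 = 536 nm.

536 nm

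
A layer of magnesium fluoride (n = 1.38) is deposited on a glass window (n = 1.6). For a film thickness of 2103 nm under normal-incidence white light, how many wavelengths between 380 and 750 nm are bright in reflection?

Top surface (1.0 → 1.38): reflection off a higher-index medium gives a half-wave phase shift.
At the lower boundary (n = 1.38 to n = 1.6) the reflected ray undergoes a half-wave phase shift.
Zero or two π shifts → no net half-wave offset.
So the condition for constructive reflection is 2 n t = m λ.
λ = 2 n t / m = 5804 / m nm.
m=7: 829 nm (IR); m=8: 726 nm (visible); m=9: 645 nm (visible); m=10: 580 nm (visible); m=11: 528 nm (visible); m=12: 484 nm (visible); m=13: 446 nm (visible); m=14: 415 nm (visible); m=15: 387 nm (visible); m=16: 363 nm (UV).

8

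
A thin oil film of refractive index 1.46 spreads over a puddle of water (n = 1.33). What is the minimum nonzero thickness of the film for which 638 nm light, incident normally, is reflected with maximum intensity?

109 nm

Top surface (1.0 → 1.46): reflection off a higher-index medium gives a half-wave phase shift.
At the lower boundary (n = 1.46 to n = 1.33) the reflected ray undergoes no phase shift.
The two reflections differ by half a wavelength.
With one net inversion, constructive interference in reflection requires 2 n t = (m + ½) λ.
Minimum at m = 0: t = λ / (4 n) = 638 / (4 × 1.46) = 109 nm.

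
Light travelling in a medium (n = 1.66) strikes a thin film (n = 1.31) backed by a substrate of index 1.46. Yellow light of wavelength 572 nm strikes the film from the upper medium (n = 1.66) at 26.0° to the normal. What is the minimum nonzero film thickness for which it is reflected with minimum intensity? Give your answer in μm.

0.263 μm

Top surface (1.66 → 1.31): reflection off a lower-index medium gives no phase shift.
Bottom surface (1.31 → 1.46): reflection off a higher-index medium gives a half-wave phase shift.
Exactly one π shift → a net half-wave offset.
For weak reflection here: 2 n t cos θ_r = m λ.
Snell's law: 1.66 sin 26.0° = 1.31 sin θ_r → sin θ_r = 0.555, cos θ_r = 0.832.
Minimum nonzero at m = 1: t = λ / (2 n cos θ_r) = 572 / (2 × 1.31 × 0.832) = 263 nm.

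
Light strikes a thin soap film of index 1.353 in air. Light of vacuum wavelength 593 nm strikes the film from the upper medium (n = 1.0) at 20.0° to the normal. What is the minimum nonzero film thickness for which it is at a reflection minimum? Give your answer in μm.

Top surface (1.0 → 1.353): reflection off a higher-index medium gives a half-wave phase shift.
Bottom surface (1.353 → 1.0): reflection off a lower-index medium gives no phase shift.
The two reflections differ by half a wavelength.
So the condition for destructive reflection is 2 n t cos θ_r = m λ.
Snell's law: 1.0 sin 20.0° = 1.353 sin θ_r → sin θ_r = 0.253, cos θ_r = 0.968.
Minimum nonzero at m = 1: t = λ / (2 n cos θ_r) = 593 / (2 × 1.353 × 0.968) = 226 nm.

0.226 μm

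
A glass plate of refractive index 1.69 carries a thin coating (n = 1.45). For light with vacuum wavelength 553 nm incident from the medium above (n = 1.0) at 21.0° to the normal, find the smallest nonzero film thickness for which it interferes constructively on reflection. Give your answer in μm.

0.197 μm

Ray reflecting at the top interface goes from n = 1.0 toward n = 1.45: a half-wave phase shift.
Bottom surface (1.45 → 1.69): reflection off a higher-index medium gives a half-wave phase shift.
The two reflections carry the same phase change, so no net offset.
For bright reflection here: 2 n t cos θ_r = m λ.
Snell's law: 1.0 sin 21.0° = 1.45 sin θ_r → sin θ_r = 0.247, cos θ_r = 0.969.
Minimum nonzero at m = 1: t = λ / (2 n cos θ_r) = 553 / (2 × 1.45 × 0.969) = 197 nm.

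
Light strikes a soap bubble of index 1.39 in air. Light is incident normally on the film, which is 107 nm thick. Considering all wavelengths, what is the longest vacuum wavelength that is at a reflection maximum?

Top surface (1.0 → 1.39): reflection off a higher-index medium gives a half-wave phase shift.
Ray reflecting at the bottom interface goes from n = 1.39 toward n = 1.0: no phase shift.
Exactly one π shift → a net half-wave offset.
For strong reflection here: 2 n t = (m + ½) λ.
λ = 2 n t / (m + ½). The longest wavelength is m = 0: λ = 2 × 1.39 × 107 / 0.500 = 595 nm.

595 nm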